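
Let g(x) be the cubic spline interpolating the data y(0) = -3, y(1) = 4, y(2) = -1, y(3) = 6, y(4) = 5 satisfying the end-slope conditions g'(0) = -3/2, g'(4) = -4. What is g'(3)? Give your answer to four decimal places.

With σ_i denoting the second derivative at x_i, h_i = 1, 1, 1, 1, and Δ_i = (y_(i+1) − y_i)/h_i = 7, -5, 7, -1:
  1·σ_0 + 4·σ_1 + 1·σ_2 = 6(Δ_1 - Δ_0) = -72
  1·σ_1 + 4·σ_2 + 1·σ_3 = 6(Δ_2 - Δ_1) = 72
  1·σ_2 + 4·σ_3 + 1·σ_4 = 6(Δ_3 - Δ_2) = -48
Clamped end conditions give two more equations: 2h_0·σ_0 + h_0·σ_1 = 6(Δ_0 - g'(0)) = 51 and h_3·σ_3 + 2h_3·σ_4 = 6(g'(4) - Δ_3) = -18.
Solving the tridiagonal system: σ_0 = 2467/56, σ_1 = -1039/28, σ_2 = 259/8, σ_3 = -571/28, σ_4 = 67/56.
On [3, 4], g'(x) = b_3 + 2c_3·(x - 3) + 3d_3·(x - 3)² with b_3 = Δ_3 - h_3(2σ_3 + σ_4)/6 = 627/112, c_3 = σ_3/2 = -571/56, d_3 = (σ_4 - σ_3)/(6h_3) = 403/112. So g'(3) = 627/112.

5.5982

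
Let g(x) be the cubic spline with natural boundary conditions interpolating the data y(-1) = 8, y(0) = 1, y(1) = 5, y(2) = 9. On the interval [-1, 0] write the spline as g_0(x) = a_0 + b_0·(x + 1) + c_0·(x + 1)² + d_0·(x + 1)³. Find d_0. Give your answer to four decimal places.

2.9333

Write M_i for g''(x_i). With h_i = 1, 1, 1 and divided differences Δ_i = -7, 4, 4, the continuity of g' gives the tridiagonal system
  1·M_0 + 4·M_1 + 1·M_2 = 6(Δ_1 - Δ_0) = 66
  1·M_1 + 4·M_2 + 1·M_3 = 6(Δ_2 - Δ_1) = 0
Natural end conditions: M_0 = M_3 = 0.
Hence M_0 = 0, M_1 = 88/5, M_2 = -22/5, M_3 = 0.
On [-1, 0], with g_0(x) = a_0 + b_0·(x + 1) + c_0·(x + 1)² + d_0·(x + 1)³: c_0 = M_0/2 = 0, d_0 = (M_1 - M_0)/(6h_0) = 44/15, b_0 = Δ_0 - h_0(2M_0 + M_1)/6 = -149/15.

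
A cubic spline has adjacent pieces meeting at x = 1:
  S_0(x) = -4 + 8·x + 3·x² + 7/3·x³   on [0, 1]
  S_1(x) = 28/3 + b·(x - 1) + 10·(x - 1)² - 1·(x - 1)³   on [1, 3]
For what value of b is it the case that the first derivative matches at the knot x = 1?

21

S_0'(x) = 8 + 6·x + 7·x², so S_0'(1) = 21. On the right, S_1'(1) = b, so b = 21.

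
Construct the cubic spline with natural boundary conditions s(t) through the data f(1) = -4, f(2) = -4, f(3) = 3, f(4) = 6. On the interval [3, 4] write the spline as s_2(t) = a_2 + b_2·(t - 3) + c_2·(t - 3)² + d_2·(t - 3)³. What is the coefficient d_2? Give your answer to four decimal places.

1.5333

Put m_i = s'' at the i-th knot. Here h = (1, 1, 1) and Δ = (0, 7, 3), so the interior equations h_(i-1)·m_(i-1) + 2(h_(i-1)+h_i)·m_i + h_i·m_(i+1) = 6(Δ_i − Δ_(i-1)) read
  1·m_0 + 4·m_1 + 1·m_2 = 6(Δ_1 - Δ_0) = 42
  1·m_1 + 4·m_2 + 1·m_3 = 6(Δ_2 - Δ_1) = -24
Natural end conditions: m_0 = m_3 = 0.
Forward elimination and back-substitution give m_0 = 0, m_1 = 64/5, m_2 = -46/5, m_3 = 0.
On [3, 4], with s_2(t) = a_2 + b_2·(t - 3) + c_2·(t - 3)² + d_2·(t - 3)³: c_2 = m_2/2 = -23/5, d_2 = (m_3 - m_2)/(6h_2) = 23/15, b_2 = Δ_2 - h_2(2m_2 + m_3)/6 = 91/15.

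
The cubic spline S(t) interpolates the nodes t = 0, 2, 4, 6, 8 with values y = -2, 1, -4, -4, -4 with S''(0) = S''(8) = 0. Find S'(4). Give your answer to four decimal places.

-1.7500

Let M_i = S''(x_i). Step sizes h_i = 2, 2, 2, 2; slopes of the chords Δ_i = (y_(i+1) - y_i)/h_i = 3/2, -5/2, 0, 0.
  2·M_0 + 8·M_1 + 2·M_2 = 6(Δ_1 - Δ_0) = -24
  2·M_1 + 8·M_2 + 2·M_3 = 6(Δ_2 - Δ_1) = 15
  2·M_2 + 8·M_3 + 2·M_4 = 6(Δ_3 - Δ_2) = 0
Natural end conditions: M_0 = M_4 = 0.
Hence M_0 = 0, M_1 = -15/4, M_2 = 3, M_3 = -3/4, M_4 = 0.
On [4, 6], S'(t) = b_2 + 2c_2·(t - 4) + 3d_2·(t - 4)² with b_2 = Δ_2 - h_2(2M_2 + M_3)/6 = -7/4, c_2 = M_2/2 = 3/2, d_2 = (M_3 - M_2)/(6h_2) = -5/16. So S'(4) = -7/4.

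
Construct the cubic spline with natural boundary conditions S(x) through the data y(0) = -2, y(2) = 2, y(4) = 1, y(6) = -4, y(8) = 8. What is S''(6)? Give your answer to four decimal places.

Let σ_i = S''(x_i). Step sizes h_i = 2, 2, 2, 2; slopes of the chords Δ_i = (y_(i+1) - y_i)/h_i = 2, -1/2, -5/2, 6.
  2·σ_0 + 8·σ_1 + 2·σ_2 = 6(Δ_1 - Δ_0) = -15
  2·σ_1 + 8·σ_2 + 2·σ_3 = 6(Δ_2 - Δ_1) = -12
  2·σ_2 + 8·σ_3 + 2·σ_4 = 6(Δ_3 - Δ_2) = 51
Natural end conditions: σ_0 = σ_4 = 0.
Hence σ_0 = 0, σ_1 = -9/8, σ_2 = -3, σ_3 = 57/8, σ_4 = 0.

7.1250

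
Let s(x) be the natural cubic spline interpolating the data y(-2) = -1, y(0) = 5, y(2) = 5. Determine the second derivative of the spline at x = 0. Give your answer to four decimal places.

-2.2500

Put M_i = s'' at the i-th knot. Here h = (2, 2) and Δ = (3, 0), so the interior equations h_(i-1)·M_(i-1) + 2(h_(i-1)+h_i)·M_i + h_i·M_(i+1) = 6(Δ_i − Δ_(i-1)) read
  2·M_0 + 8·M_1 + 2·M_2 = 6(Δ_1 - Δ_0) = -18
Natural end conditions: M_0 = M_2 = 0.
Solving: M_0 = 0, M_1 = -9/4, M_2 = 0.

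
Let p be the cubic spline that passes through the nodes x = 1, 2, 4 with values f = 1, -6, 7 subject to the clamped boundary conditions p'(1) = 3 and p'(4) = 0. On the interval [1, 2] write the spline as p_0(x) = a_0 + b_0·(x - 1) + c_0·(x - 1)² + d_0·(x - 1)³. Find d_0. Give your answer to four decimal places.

Write σ_i for p''(x_i). With h_i = 1, 2 and divided differences Δ_i = -7, 13/2, the continuity of p' gives the tridiagonal system
  1·σ_0 + 6·σ_1 + 2·σ_2 = 6(Δ_1 - Δ_0) = 81
Clamped end conditions give two more equations: 2h_0·σ_0 + h_0·σ_1 = 6(Δ_0 - p'(1)) = -60 and h_1·σ_1 + 2h_1·σ_2 = 6(p'(4) - Δ_1) = -39.
Solving the tridiagonal system: σ_0 = -89/2, σ_1 = 29, σ_2 = -97/4.
On [1, 2], with p_0(x) = a_0 + b_0·(x - 1) + c_0·(x - 1)² + d_0·(x - 1)³: c_0 = σ_0/2 = -89/4, d_0 = (σ_1 - σ_0)/(6h_0) = 49/4, b_0 = Δ_0 - h_0(2σ_0 + σ_1)/6 = 3.

12.2500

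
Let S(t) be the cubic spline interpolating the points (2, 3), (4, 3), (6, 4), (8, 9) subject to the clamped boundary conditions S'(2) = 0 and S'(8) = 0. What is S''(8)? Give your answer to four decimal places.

Write σ_i for S''(x_i). With h_i = 2, 2, 2 and divided differences Δ_i = 0, 1/2, 5/2, the continuity of S' gives the tridiagonal system
  2·σ_0 + 8·σ_1 + 2·σ_2 = 6(Δ_1 - Δ_0) = 3
  2·σ_1 + 8·σ_2 + 2·σ_3 = 6(Δ_2 - Δ_1) = 12
Clamped end conditions give two more equations: 2h_0·σ_0 + h_0·σ_1 = 6(Δ_0 - S'(2)) = 0 and h_2·σ_2 + 2h_2·σ_3 = 6(S'(8) - Δ_2) = -15.
Solving the tridiagonal system: σ_0 = 1/5, σ_1 = -2/5, σ_2 = 29/10, σ_3 = -26/5.

-5.2000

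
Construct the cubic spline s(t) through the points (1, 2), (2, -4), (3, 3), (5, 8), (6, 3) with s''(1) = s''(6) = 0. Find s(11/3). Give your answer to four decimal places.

7.2702

Put m_i = s'' at the i-th knot. Here h = (1, 1, 2, 1) and Δ = (-6, 7, 5/2, -5), so the interior equations h_(i-1)·m_(i-1) + 2(h_(i-1)+h_i)·m_i + h_i·m_(i+1) = 6(Δ_i − Δ_(i-1)) read
  1·m_0 + 4·m_1 + 1·m_2 = 6(Δ_1 - Δ_0) = 78
  1·m_1 + 6·m_2 + 2·m_3 = 6(Δ_2 - Δ_1) = -27
  2·m_2 + 6·m_3 + 1·m_4 = 6(Δ_3 - Δ_2) = -45
Natural end conditions: m_0 = m_4 = 0.
Hence m_0 = 0, m_1 = 1284/61, m_2 = -378/61, m_3 = -663/122, m_4 = 0.
On [3, 5], s(t) = 3 + 515/61·(t - 3) - 189/61·(t - 3)² + 31/488·(t - 3)³.
With (t - 3) = 2/3: s(11/3) = 11974/1647.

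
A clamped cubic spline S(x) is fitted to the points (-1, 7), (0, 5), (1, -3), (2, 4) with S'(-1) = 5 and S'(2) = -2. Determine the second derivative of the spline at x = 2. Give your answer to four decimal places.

Put m_i = S'' at the i-th knot. Here h = (1, 1, 1) and Δ = (-2, -8, 7), so the interior equations h_(i-1)·m_(i-1) + 2(h_(i-1)+h_i)·m_i + h_i·m_(i+1) = 6(Δ_i − Δ_(i-1)) read
  1·m_0 + 4·m_1 + 1·m_2 = 6(Δ_1 - Δ_0) = -36
  1·m_1 + 4·m_2 + 1·m_3 = 6(Δ_2 - Δ_1) = 90
Clamped end conditions give two more equations: 2h_0·m_0 + h_0·m_1 = 6(Δ_0 - S'(-1)) = -42 and h_2·m_2 + 2h_2·m_3 = 6(S'(2) - Δ_2) = -54.
Solving: m_0 = -202/15, m_1 = -226/15, m_2 = 566/15, m_3 = -688/15.

-45.8667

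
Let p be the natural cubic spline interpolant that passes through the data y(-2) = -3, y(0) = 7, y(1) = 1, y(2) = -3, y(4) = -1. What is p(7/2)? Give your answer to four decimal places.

Let M_i = p''(x_i). Step sizes h_i = 2, 1, 1, 2; slopes of the chords Δ_i = (y_(i+1) - y_i)/h_i = 5, -6, -4, 1.
  2·M_0 + 6·M_1 + 1·M_2 = 6(Δ_1 - Δ_0) = -66
  1·M_1 + 4·M_2 + 1·M_3 = 6(Δ_2 - Δ_1) = 12
  1·M_2 + 6·M_3 + 2·M_4 = 6(Δ_3 - Δ_2) = 30
Natural end conditions: M_0 = M_4 = 0.
Solving: M_0 = 0, M_1 = -130/11, M_2 = 54/11, M_3 = 46/11, M_4 = 0.
On [2, 4], p(x) = -3 - 59/33·(x - 2) + 23/11·(x - 2)² - 23/66·(x - 2)³.
With (x - 2) = 3/2: p(7/2) = -379/176.

-2.1534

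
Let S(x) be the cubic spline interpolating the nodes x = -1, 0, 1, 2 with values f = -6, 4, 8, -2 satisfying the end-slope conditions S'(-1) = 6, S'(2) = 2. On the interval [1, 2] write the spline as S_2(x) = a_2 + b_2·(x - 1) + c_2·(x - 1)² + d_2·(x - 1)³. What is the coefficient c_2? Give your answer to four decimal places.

Put M_i = S'' at the i-th knot. Here h = (1, 1, 1) and Δ = (10, 4, -10), so the interior equations h_(i-1)·M_(i-1) + 2(h_(i-1)+h_i)·M_i + h_i·M_(i+1) = 6(Δ_i − Δ_(i-1)) read
  1·M_0 + 4·M_1 + 1·M_2 = 6(Δ_1 - Δ_0) = -36
  1·M_1 + 4·M_2 + 1·M_3 = 6(Δ_2 - Δ_1) = -84
Clamped end conditions give two more equations: 2h_0·M_0 + h_0·M_1 = 6(Δ_0 - S'(-1)) = 24 and h_2·M_2 + 2h_2·M_3 = 6(S'(2) - Δ_2) = 72.
Solving the tridiagonal system: M_0 = 212/15, M_1 = -64/15, M_2 = -496/15, M_3 = 788/15.
On [1, 2], with S_2(x) = a_2 + b_2·(x - 1) + c_2·(x - 1)² + d_2·(x - 1)³: c_2 = M_2/2 = -248/15, d_2 = (M_3 - M_2)/(6h_2) = 214/15, b_2 = Δ_2 - h_2(2M_2 + M_3)/6 = -116/15.

-16.5333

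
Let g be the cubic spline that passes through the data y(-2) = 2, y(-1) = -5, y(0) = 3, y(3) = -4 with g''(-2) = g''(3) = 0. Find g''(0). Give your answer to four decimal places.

-10.9032

With M_i denoting the second derivative at x_i, h_i = 1, 1, 3, and Δ_i = (y_(i+1) − y_i)/h_i = -7, 8, -7/3:
  1·M_0 + 4·M_1 + 1·M_2 = 6(Δ_1 - Δ_0) = 90
  1·M_1 + 8·M_2 + 3·M_3 = 6(Δ_2 - Δ_1) = -62
Natural end conditions: M_0 = M_3 = 0.
Solving: M_0 = 0, M_1 = 782/31, M_2 = -338/31, M_3 = 0.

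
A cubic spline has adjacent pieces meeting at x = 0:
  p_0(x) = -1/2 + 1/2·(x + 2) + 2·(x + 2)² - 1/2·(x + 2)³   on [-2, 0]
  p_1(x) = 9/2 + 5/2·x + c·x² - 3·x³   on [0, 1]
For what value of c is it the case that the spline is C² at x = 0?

p_0''(x) = 4 - 3·(x + 2), so p_0''(0) = -2. On the right, p_1''(0) = 2c, so c = -1.

-1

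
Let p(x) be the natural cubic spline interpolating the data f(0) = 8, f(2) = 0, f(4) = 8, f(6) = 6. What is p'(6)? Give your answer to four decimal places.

-2.8667

Let M_i = p''(x_i). Step sizes h_i = 2, 2, 2; slopes of the chords Δ_i = (y_(i+1) - y_i)/h_i = -4, 4, -1.
  2·M_0 + 8·M_1 + 2·M_2 = 6(Δ_1 - Δ_0) = 48
  2·M_1 + 8·M_2 + 2·M_3 = 6(Δ_2 - Δ_1) = -30
Natural end conditions: M_0 = M_3 = 0.
Solving the tridiagonal system: M_0 = 0, M_1 = 37/5, M_2 = -28/5, M_3 = 0.
On [4, 6], p'(x) = b_2 + 2c_2·(x - 4) + 3d_2·(x - 4)² with b_2 = Δ_2 - h_2(2M_2 + M_3)/6 = 41/15, c_2 = M_2/2 = -14/5, d_2 = (M_3 - M_2)/(6h_2) = 7/15. So p'(6) = -43/15.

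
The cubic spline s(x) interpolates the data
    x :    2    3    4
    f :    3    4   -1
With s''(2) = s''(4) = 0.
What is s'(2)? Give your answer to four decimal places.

Write M_i for s''(x_i). With h_i = 1, 1 and divided differences Δ_i = 1, -5, the continuity of s' gives the tridiagonal system
  1·M_0 + 4·M_1 + 1·M_2 = 6(Δ_1 - Δ_0) = -36
Natural end conditions: M_0 = M_2 = 0.
Forward elimination and back-substitution give M_0 = 0, M_1 = -9, M_2 = 0.
On [2, 3], s'(x) = b_0 + 2c_0·(x - 2) + 3d_0·(x - 2)² with b_0 = Δ_0 - h_0(2M_0 + M_1)/6 = 5/2, c_0 = M_0/2 = 0, d_0 = (M_1 - M_0)/(6h_0) = -3/2. So s'(2) = 5/2.

2.5000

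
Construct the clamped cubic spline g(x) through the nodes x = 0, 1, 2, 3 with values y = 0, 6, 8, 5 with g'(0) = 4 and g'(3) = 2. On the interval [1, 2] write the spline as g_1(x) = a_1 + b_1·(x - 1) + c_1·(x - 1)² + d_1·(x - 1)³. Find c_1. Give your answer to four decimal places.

-2.6667

Put σ_i = g'' at the i-th knot. Here h = (1, 1, 1) and Δ = (6, 2, -3), so the interior equations h_(i-1)·σ_(i-1) + 2(h_(i-1)+h_i)·σ_i + h_i·σ_(i+1) = 6(Δ_i − Δ_(i-1)) read
  1·σ_0 + 4·σ_1 + 1·σ_2 = 6(Δ_1 - Δ_0) = -24
  1·σ_1 + 4·σ_2 + 1·σ_3 = 6(Δ_2 - Δ_1) = -30
Clamped end conditions give two more equations: 2h_0·σ_0 + h_0·σ_1 = 6(Δ_0 - g'(0)) = 12 and h_2·σ_2 + 2h_2·σ_3 = 6(g'(3) - Δ_2) = 30.
Forward elimination and back-substitution give σ_0 = 26/3, σ_1 = -16/3, σ_2 = -34/3, σ_3 = 62/3.
On [1, 2], with g_1(x) = a_1 + b_1·(x - 1) + c_1·(x - 1)² + d_1·(x - 1)³: c_1 = σ_1/2 = -8/3, d_1 = (σ_2 - σ_1)/(6h_1) = -1, b_1 = Δ_1 - h_1(2σ_1 + σ_2)/6 = 17/3.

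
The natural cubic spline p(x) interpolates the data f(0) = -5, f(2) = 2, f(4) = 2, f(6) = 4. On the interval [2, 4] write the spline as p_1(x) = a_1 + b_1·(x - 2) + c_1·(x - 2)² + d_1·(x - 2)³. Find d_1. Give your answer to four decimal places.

0.3750

Put m_i = p'' at the i-th knot. Here h = (2, 2, 2) and Δ = (7/2, 0, 1), so the interior equations h_(i-1)·m_(i-1) + 2(h_(i-1)+h_i)·m_i + h_i·m_(i+1) = 6(Δ_i − Δ_(i-1)) read
  2·m_0 + 8·m_1 + 2·m_2 = 6(Δ_1 - Δ_0) = -21
  2·m_1 + 8·m_2 + 2·m_3 = 6(Δ_2 - Δ_1) = 6
Natural end conditions: m_0 = m_3 = 0.
Forward elimination and back-substitution give m_0 = 0, m_1 = -3, m_2 = 3/2, m_3 = 0.
On [2, 4], with p_1(x) = a_1 + b_1·(x - 2) + c_1·(x - 2)² + d_1·(x - 2)³: c_1 = m_1/2 = -3/2, d_1 = (m_2 - m_1)/(6h_1) = 3/8, b_1 = Δ_1 - h_1(2m_1 + m_2)/6 = 3/2.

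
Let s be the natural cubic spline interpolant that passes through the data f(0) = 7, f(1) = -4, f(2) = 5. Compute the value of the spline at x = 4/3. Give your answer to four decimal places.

Let M_i = s''(x_i). Step sizes h_i = 1, 1; slopes of the chords Δ_i = (y_(i+1) - y_i)/h_i = -11, 9.
  1·M_0 + 4·M_1 + 1·M_2 = 6(Δ_1 - Δ_0) = 120
Natural end conditions: M_0 = M_2 = 0.
Solving the tridiagonal system: M_0 = 0, M_1 = 30, M_2 = 0.
On [1, 2], s(x) = -4 - 1·(x - 1) + 15·(x - 1)² - 5·(x - 1)³.
With (x - 1) = 1/3: s(4/3) = -77/27.

-2.8519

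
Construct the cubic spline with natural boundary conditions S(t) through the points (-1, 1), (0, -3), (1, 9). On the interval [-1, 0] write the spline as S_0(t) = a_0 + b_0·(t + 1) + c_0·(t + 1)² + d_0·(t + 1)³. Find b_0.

Put σ_i = S'' at the i-th knot. Here h = (1, 1) and Δ = (-4, 12), so the interior equations h_(i-1)·σ_(i-1) + 2(h_(i-1)+h_i)·σ_i + h_i·σ_(i+1) = 6(Δ_i − Δ_(i-1)) read
  1·σ_0 + 4·σ_1 + 1·σ_2 = 6(Δ_1 - Δ_0) = 96
Natural end conditions: σ_0 = σ_2 = 0.
Solving the tridiagonal system: σ_0 = 0, σ_1 = 24, σ_2 = 0.
On [-1, 0], with S_0(t) = a_0 + b_0·(t + 1) + c_0·(t + 1)² + d_0·(t + 1)³: c_0 = σ_0/2 = 0, d_0 = (σ_1 - σ_0)/(6h_0) = 4, b_0 = Δ_0 - h_0(2σ_0 + σ_1)/6 = -8.

-8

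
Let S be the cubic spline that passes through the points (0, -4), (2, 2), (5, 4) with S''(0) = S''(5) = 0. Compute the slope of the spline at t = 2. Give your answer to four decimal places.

2.0667

Let M_i = S''(x_i). Step sizes h_i = 2, 3; slopes of the chords Δ_i = (y_(i+1) - y_i)/h_i = 3, 2/3.
  2·M_0 + 10·M_1 + 3·M_2 = 6(Δ_1 - Δ_0) = -14
Natural end conditions: M_0 = M_2 = 0.
Solving the tridiagonal system: M_0 = 0, M_1 = -7/5, M_2 = 0.
On [2, 5], S'(t) = b_1 + 2c_1·(t - 2) + 3d_1·(t - 2)² with b_1 = Δ_1 - h_1(2M_1 + M_2)/6 = 31/15, c_1 = M_1/2 = -7/10, d_1 = (M_2 - M_1)/(6h_1) = 7/90. So S'(2) = 31/15.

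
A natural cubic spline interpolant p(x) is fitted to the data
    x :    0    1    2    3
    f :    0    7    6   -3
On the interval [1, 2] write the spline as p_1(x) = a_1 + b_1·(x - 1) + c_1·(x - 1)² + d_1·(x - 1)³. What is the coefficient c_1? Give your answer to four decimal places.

With M_i denoting the second derivative at x_i, h_i = 1, 1, 1, and Δ_i = (y_(i+1) − y_i)/h_i = 7, -1, -9:
  1·M_0 + 4·M_1 + 1·M_2 = 6(Δ_1 - Δ_0) = -48
  1·M_1 + 4·M_2 + 1·M_3 = 6(Δ_2 - Δ_1) = -48
Natural end conditions: M_0 = M_3 = 0.
Hence M_0 = 0, M_1 = -48/5, M_2 = -48/5, M_3 = 0.
On [1, 2], with p_1(x) = a_1 + b_1·(x - 1) + c_1·(x - 1)² + d_1·(x - 1)³: c_1 = M_1/2 = -24/5, d_1 = (M_2 - M_1)/(6h_1) = 0, b_1 = Δ_1 - h_1(2M_1 + M_2)/6 = 19/5.

-4.8000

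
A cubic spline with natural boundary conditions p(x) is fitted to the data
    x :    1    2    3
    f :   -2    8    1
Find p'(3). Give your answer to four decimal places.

Let M_i = p''(x_i). Step sizes h_i = 1, 1; slopes of the chords Δ_i = (y_(i+1) - y_i)/h_i = 10, -7.
  1·M_0 + 4·M_1 + 1·M_2 = 6(Δ_1 - Δ_0) = -102
Natural end conditions: M_0 = M_2 = 0.
Solving the tridiagonal system: M_0 = 0, M_1 = -51/2, M_2 = 0.
On [2, 3], p'(x) = b_1 + 2c_1·(x - 2) + 3d_1·(x - 2)² with b_1 = Δ_1 - h_1(2M_1 + M_2)/6 = 3/2, c_1 = M_1/2 = -51/4, d_1 = (M_2 - M_1)/(6h_1) = 17/4. So p'(3) = -45/4.

-11.2500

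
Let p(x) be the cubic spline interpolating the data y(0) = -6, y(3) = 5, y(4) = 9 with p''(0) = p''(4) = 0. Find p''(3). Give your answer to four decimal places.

0.2500

Put σ_i = p'' at the i-th knot. Here h = (3, 1) and Δ = (11/3, 4), so the interior equations h_(i-1)·σ_(i-1) + 2(h_(i-1)+h_i)·σ_i + h_i·σ_(i+1) = 6(Δ_i − Δ_(i-1)) read
  3·σ_0 + 8·σ_1 + 1·σ_2 = 6(Δ_1 - Δ_0) = 2
Natural end conditions: σ_0 = σ_2 = 0.
Solving the tridiagonal system: σ_0 = 0, σ_1 = 1/4, σ_2 = 0.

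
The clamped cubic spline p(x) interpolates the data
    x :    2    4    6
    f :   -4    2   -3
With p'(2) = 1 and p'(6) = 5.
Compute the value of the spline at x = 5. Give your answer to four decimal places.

Write m_i for p''(x_i). With h_i = 2, 2 and divided differences Δ_i = 3, -5/2, the continuity of p' gives the tridiagonal system
  2·m_0 + 8·m_1 + 2·m_2 = 6(Δ_1 - Δ_0) = -33
Clamped end conditions give two more equations: 2h_0·m_0 + h_0·m_1 = 6(Δ_0 - p'(2)) = 12 and h_1·m_1 + 2h_1·m_2 = 6(p'(6) - Δ_1) = 45.
Solving the tridiagonal system: m_0 = 65/8, m_1 = -41/4, m_2 = 131/8.
On [4, 6], p(x) = 2 - 9/8·(x - 4) - 41/8·(x - 4)² + 71/32·(x - 4)³.
With (x - 4) = 1: p(5) = -65/32.

-2.0313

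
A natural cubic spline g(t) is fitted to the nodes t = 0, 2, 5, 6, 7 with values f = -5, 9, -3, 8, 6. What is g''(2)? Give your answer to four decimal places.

-12.2628

With m_i denoting the second derivative at x_i, h_i = 2, 3, 1, 1, and Δ_i = (y_(i+1) − y_i)/h_i = 7, -4, 11, -2:
  2·m_0 + 10·m_1 + 3·m_2 = 6(Δ_1 - Δ_0) = -66
  3·m_1 + 8·m_2 + 1·m_3 = 6(Δ_2 - Δ_1) = 90
  1·m_2 + 4·m_3 + 1·m_4 = 6(Δ_3 - Δ_2) = -78
Natural end conditions: m_0 = m_4 = 0.
Solving the tridiagonal system: m_0 = 0, m_1 = -1680/137, m_2 = 2586/137, m_3 = -3318/137, m_4 = 0.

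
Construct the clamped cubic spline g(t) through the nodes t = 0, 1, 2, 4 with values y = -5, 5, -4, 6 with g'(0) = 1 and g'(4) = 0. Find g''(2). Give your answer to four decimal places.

With M_i denoting the second derivative at x_i, h_i = 1, 1, 2, and Δ_i = (y_(i+1) − y_i)/h_i = 10, -9, 5:
  1·M_0 + 4·M_1 + 1·M_2 = 6(Δ_1 - Δ_0) = -114
  1·M_1 + 6·M_2 + 2·M_3 = 6(Δ_2 - Δ_1) = 84
Clamped end conditions give two more equations: 2h_0·M_0 + h_0·M_1 = 6(Δ_0 - g'(0)) = 54 and h_2·M_2 + 2h_2·M_3 = 6(g'(4) - Δ_2) = -30.
Hence M_0 = 565/11, M_1 = -536/11, M_2 = 325/11, M_3 = -245/11.

29.5455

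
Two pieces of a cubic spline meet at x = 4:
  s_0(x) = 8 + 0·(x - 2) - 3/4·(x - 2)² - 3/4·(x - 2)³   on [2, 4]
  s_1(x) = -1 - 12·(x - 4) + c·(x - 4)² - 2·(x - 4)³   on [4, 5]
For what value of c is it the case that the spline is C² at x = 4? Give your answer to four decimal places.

-5.2500

s_0''(x) = -3/2 - 9/2·(x - 2), so s_0''(4) = -21/2. On the right, s_1''(4) = 2c, so c = -21/4.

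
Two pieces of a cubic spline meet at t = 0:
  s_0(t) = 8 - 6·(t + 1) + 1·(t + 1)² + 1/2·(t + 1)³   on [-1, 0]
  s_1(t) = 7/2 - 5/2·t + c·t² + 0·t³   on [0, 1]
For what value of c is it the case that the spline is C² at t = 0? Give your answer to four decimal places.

2.5000

s_0''(t) = 2 + 3·(t + 1), so s_0''(0) = 5. On the right, s_1''(0) = 2c, so c = 5/2.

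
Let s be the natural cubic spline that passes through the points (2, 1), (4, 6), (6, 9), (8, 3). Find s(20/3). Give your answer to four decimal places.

Let M_i = s''(x_i). Step sizes h_i = 2, 2, 2; slopes of the chords Δ_i = (y_(i+1) - y_i)/h_i = 5/2, 3/2, -3.
  2·M_0 + 8·M_1 + 2·M_2 = 6(Δ_1 - Δ_0) = -6
  2·M_1 + 8·M_2 + 2·M_3 = 6(Δ_2 - Δ_1) = -27
Natural end conditions: M_0 = M_3 = 0.
Solving the tridiagonal system: M_0 = 0, M_1 = 1/10, M_2 = -17/5, M_3 = 0.
On [6, 8], s(x) = 9 - 11/15·(x - 6) - 17/10·(x - 6)² + 17/60·(x - 6)³.
With (x - 6) = 2/3: s(20/3) = 635/81.

7.8395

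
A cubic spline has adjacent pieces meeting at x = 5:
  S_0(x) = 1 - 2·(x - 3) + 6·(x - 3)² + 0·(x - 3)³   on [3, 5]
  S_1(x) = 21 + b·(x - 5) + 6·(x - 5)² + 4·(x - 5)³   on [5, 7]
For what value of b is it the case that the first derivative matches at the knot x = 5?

S_0'(x) = -2 + 12·(x - 3) + 0·(x - 3)², so S_0'(5) = 22. On the right, S_1'(5) = b, so b = 22.

22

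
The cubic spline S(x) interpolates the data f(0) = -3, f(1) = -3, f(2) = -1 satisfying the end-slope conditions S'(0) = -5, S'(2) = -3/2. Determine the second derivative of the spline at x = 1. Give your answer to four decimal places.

2.5000

With σ_i denoting the second derivative at x_i, h_i = 1, 1, and Δ_i = (y_(i+1) − y_i)/h_i = 0, 2:
  1·σ_0 + 4·σ_1 + 1·σ_2 = 6(Δ_1 - Δ_0) = 12
Clamped end conditions give two more equations: 2h_0·σ_0 + h_0·σ_1 = 6(Δ_0 - S'(0)) = 30 and h_1·σ_1 + 2h_1·σ_2 = 6(S'(2) - Δ_1) = -21.
Forward elimination and back-substitution give σ_0 = 55/4, σ_1 = 5/2, σ_2 = -47/4.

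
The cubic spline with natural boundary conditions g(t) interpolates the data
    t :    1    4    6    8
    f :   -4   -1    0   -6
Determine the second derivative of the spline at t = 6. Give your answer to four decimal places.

Let m_i = g''(x_i). Step sizes h_i = 3, 2, 2; slopes of the chords Δ_i = (y_(i+1) - y_i)/h_i = 1, 1/2, -3.
  3·m_0 + 10·m_1 + 2·m_2 = 6(Δ_1 - Δ_0) = -3
  2·m_1 + 8·m_2 + 2·m_3 = 6(Δ_2 - Δ_1) = -21
Natural end conditions: m_0 = m_3 = 0.
Solving: m_0 = 0, m_1 = 9/38, m_2 = -51/19, m_3 = 0.

-2.6842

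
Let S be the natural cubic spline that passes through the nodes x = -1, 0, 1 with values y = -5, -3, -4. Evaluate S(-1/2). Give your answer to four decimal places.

Put M_i = S'' at the i-th knot. Here h = (1, 1) and Δ = (2, -1), so the interior equations h_(i-1)·M_(i-1) + 2(h_(i-1)+h_i)·M_i + h_i·M_(i+1) = 6(Δ_i − Δ_(i-1)) read
  1·M_0 + 4·M_1 + 1·M_2 = 6(Δ_1 - Δ_0) = -18
Natural end conditions: M_0 = M_2 = 0.
Hence M_0 = 0, M_1 = -9/2, M_2 = 0.
On [-1, 0], S(x) = -5 + 11/4·(x + 1) + 0·(x + 1)² - 3/4·(x + 1)³.
With (x + 1) = 1/2: S(-1/2) = -119/32.

-3.7188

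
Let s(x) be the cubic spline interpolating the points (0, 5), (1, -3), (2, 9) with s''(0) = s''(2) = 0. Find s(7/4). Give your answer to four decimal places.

Let M_i = s''(x_i). Step sizes h_i = 1, 1; slopes of the chords Δ_i = (y_(i+1) - y_i)/h_i = -8, 12.
  1·M_0 + 4·M_1 + 1·M_2 = 6(Δ_1 - Δ_0) = 120
Natural end conditions: M_0 = M_2 = 0.
Hence M_0 = 0, M_1 = 30, M_2 = 0.
On [1, 2], s(x) = -3 + 2·(x - 1) + 15·(x - 1)² - 5·(x - 1)³.
With (x - 1) = 3/4: s(7/4) = 309/64.

4.8281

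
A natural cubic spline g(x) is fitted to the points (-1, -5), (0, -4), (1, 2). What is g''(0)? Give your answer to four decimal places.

7.5000

Put m_i = g'' at the i-th knot. Here h = (1, 1) and Δ = (1, 6), so the interior equations h_(i-1)·m_(i-1) + 2(h_(i-1)+h_i)·m_i + h_i·m_(i+1) = 6(Δ_i − Δ_(i-1)) read
  1·m_0 + 4·m_1 + 1·m_2 = 6(Δ_1 - Δ_0) = 30
Natural end conditions: m_0 = m_2 = 0.
Solving: m_0 = 0, m_1 = 15/2, m_2 = 0.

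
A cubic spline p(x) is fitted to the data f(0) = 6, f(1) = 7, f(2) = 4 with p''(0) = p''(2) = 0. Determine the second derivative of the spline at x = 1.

-6

Let m_i = p''(x_i). Step sizes h_i = 1, 1; slopes of the chords Δ_i = (y_(i+1) - y_i)/h_i = 1, -3.
  1·m_0 + 4·m_1 + 1·m_2 = 6(Δ_1 - Δ_0) = -24
Natural end conditions: m_0 = m_2 = 0.
Solving the tridiagonal system: m_0 = 0, m_1 = -6, m_2 = 0.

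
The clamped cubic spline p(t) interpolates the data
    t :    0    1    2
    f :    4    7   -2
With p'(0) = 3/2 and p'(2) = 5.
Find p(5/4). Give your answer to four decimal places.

4.4980

Write σ_i for p''(x_i). With h_i = 1, 1 and divided differences Δ_i = 3, -9, the continuity of p' gives the tridiagonal system
  1·σ_0 + 4·σ_1 + 1·σ_2 = 6(Δ_1 - Δ_0) = -72
Clamped end conditions give two more equations: 2h_0·σ_0 + h_0·σ_1 = 6(Δ_0 - p'(0)) = 9 and h_1·σ_1 + 2h_1·σ_2 = 6(p'(2) - Δ_1) = 84.
Solving the tridiagonal system: σ_0 = 97/4, σ_1 = -79/2, σ_2 = 247/4.
On [1, 2], p(t) = 7 - 49/8·(t - 1) - 79/4·(t - 1)² + 135/8·(t - 1)³.
With (t - 1) = 1/4: p(5/4) = 2303/512.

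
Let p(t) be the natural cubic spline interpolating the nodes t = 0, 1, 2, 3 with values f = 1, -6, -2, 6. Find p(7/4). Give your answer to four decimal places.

-3.7344

Let M_i = p''(x_i). Step sizes h_i = 1, 1, 1; slopes of the chords Δ_i = (y_(i+1) - y_i)/h_i = -7, 4, 8.
  1·M_0 + 4·M_1 + 1·M_2 = 6(Δ_1 - Δ_0) = 66
  1·M_1 + 4·M_2 + 1·M_3 = 6(Δ_2 - Δ_1) = 24
Natural end conditions: M_0 = M_3 = 0.
Hence M_0 = 0, M_1 = 16, M_2 = 2, M_3 = 0.
On [1, 2], p(t) = -6 - 5/3·(t - 1) + 8·(t - 1)² - 7/3·(t - 1)³.
With (t - 1) = 3/4: p(7/4) = -239/64.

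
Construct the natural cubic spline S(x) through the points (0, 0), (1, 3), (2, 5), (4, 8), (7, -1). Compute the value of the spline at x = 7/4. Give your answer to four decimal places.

Put M_i = S'' at the i-th knot. Here h = (1, 1, 2, 3) and Δ = (3, 2, 3/2, -3), so the interior equations h_(i-1)·M_(i-1) + 2(h_(i-1)+h_i)·M_i + h_i·M_(i+1) = 6(Δ_i − Δ_(i-1)) read
  1·M_0 + 4·M_1 + 1·M_2 = 6(Δ_1 - Δ_0) = -6
  1·M_1 + 6·M_2 + 2·M_3 = 6(Δ_2 - Δ_1) = -3
  2·M_2 + 10·M_3 + 3·M_4 = 6(Δ_3 - Δ_2) = -27
Natural end conditions: M_0 = M_4 = 0.
Forward elimination and back-substitution give M_0 = 0, M_1 = -180/107, M_2 = 78/107, M_3 = -609/214, M_4 = 0.
On [1, 2], S(x) = 3 + 261/107·(x - 1) - 90/107·(x - 1)² + 43/107·(x - 1)³.
With (x - 1) = 3/4: S(7/4) = 30993/6848.

4.5258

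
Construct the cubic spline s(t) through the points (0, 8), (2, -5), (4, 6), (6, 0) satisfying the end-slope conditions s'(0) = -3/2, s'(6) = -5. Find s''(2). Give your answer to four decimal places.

15.5333

Write σ_i for s''(x_i). With h_i = 2, 2, 2 and divided differences Δ_i = -13/2, 11/2, -3, the continuity of s' gives the tridiagonal system
  2·σ_0 + 8·σ_1 + 2·σ_2 = 6(Δ_1 - Δ_0) = 72
  2·σ_1 + 8·σ_2 + 2·σ_3 = 6(Δ_2 - Δ_1) = -51
Clamped end conditions give two more equations: 2h_0·σ_0 + h_0·σ_1 = 6(Δ_0 - s'(0)) = -30 and h_2·σ_2 + 2h_2·σ_3 = 6(s'(6) - Δ_2) = -12.
Solving the tridiagonal system: σ_0 = -229/15, σ_1 = 233/15, σ_2 = -163/15, σ_3 = 73/30.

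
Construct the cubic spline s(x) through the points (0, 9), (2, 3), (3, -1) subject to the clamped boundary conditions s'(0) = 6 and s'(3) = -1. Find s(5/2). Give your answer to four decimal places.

0.3542

Put M_i = s'' at the i-th knot. Here h = (2, 1) and Δ = (-3, -4), so the interior equations h_(i-1)·M_(i-1) + 2(h_(i-1)+h_i)·M_i + h_i·M_(i+1) = 6(Δ_i − Δ_(i-1)) read
  2·M_0 + 6·M_1 + 1·M_2 = 6(Δ_1 - Δ_0) = -6
Clamped end conditions give two more equations: 2h_0·M_0 + h_0·M_1 = 6(Δ_0 - s'(0)) = -54 and h_1·M_1 + 2h_1·M_2 = 6(s'(3) - Δ_1) = 18.
Forward elimination and back-substitution give M_0 = -89/6, M_1 = 8/3, M_2 = 23/3.
On [2, 3], s(x) = 3 - 37/6·(x - 2) + 4/3·(x - 2)² + 5/6·(x - 2)³.
With (x - 2) = 1/2: s(5/2) = 17/48.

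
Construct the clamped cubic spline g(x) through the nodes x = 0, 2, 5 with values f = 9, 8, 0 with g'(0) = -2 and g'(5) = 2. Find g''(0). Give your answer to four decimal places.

Let m_i = g''(x_i). Step sizes h_i = 2, 3; slopes of the chords Δ_i = (y_(i+1) - y_i)/h_i = -1/2, -8/3.
  2·m_0 + 10·m_1 + 3·m_2 = 6(Δ_1 - Δ_0) = -13
Clamped end conditions give two more equations: 2h_0·m_0 + h_0·m_1 = 6(Δ_0 - g'(0)) = 9 and h_1·m_1 + 2h_1·m_2 = 6(g'(5) - Δ_1) = 28.
Hence m_0 = 87/20, m_1 = -21/5, m_2 = 203/30.

4.3500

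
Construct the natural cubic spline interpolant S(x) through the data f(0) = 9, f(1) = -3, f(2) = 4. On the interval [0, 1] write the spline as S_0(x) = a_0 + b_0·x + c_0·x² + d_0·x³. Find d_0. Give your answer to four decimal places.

4.7500

Write σ_i for S''(x_i). With h_i = 1, 1 and divided differences Δ_i = -12, 7, the continuity of S' gives the tridiagonal system
  1·σ_0 + 4·σ_1 + 1·σ_2 = 6(Δ_1 - Δ_0) = 114
Natural end conditions: σ_0 = σ_2 = 0.
Solving: σ_0 = 0, σ_1 = 57/2, σ_2 = 0.
On [0, 1], with S_0(x) = a_0 + b_0·x + c_0·x² + d_0·x³: c_0 = σ_0/2 = 0, d_0 = (σ_1 - σ_0)/(6h_0) = 19/4, b_0 = Δ_0 - h_0(2σ_0 + σ_1)/6 = -67/4.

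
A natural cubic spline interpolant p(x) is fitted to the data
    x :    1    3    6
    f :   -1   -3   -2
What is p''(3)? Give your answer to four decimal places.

With m_i denoting the second derivative at x_i, h_i = 2, 3, and Δ_i = (y_(i+1) − y_i)/h_i = -1, 1/3:
  2·m_0 + 10·m_1 + 3·m_2 = 6(Δ_1 - Δ_0) = 8
Natural end conditions: m_0 = m_2 = 0.
Solving: m_0 = 0, m_1 = 4/5, m_2 = 0.

0.8000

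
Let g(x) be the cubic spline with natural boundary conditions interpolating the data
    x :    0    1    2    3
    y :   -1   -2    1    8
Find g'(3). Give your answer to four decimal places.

With σ_i denoting the second derivative at x_i, h_i = 1, 1, 1, and Δ_i = (y_(i+1) − y_i)/h_i = -1, 3, 7:
  1·σ_0 + 4·σ_1 + 1·σ_2 = 6(Δ_1 - Δ_0) = 24
  1·σ_1 + 4·σ_2 + 1·σ_3 = 6(Δ_2 - Δ_1) = 24
Natural end conditions: σ_0 = σ_3 = 0.
Solving the tridiagonal system: σ_0 = 0, σ_1 = 24/5, σ_2 = 24/5, σ_3 = 0.
On [2, 3], g'(x) = b_2 + 2c_2·(x - 2) + 3d_2·(x - 2)² with b_2 = Δ_2 - h_2(2σ_2 + σ_3)/6 = 27/5, c_2 = σ_2/2 = 12/5, d_2 = (σ_3 - σ_2)/(6h_2) = -4/5. So g'(3) = 39/5.

7.8000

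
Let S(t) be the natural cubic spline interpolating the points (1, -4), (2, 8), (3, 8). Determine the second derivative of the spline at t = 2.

Let M_i = S''(x_i). Step sizes h_i = 1, 1; slopes of the chords Δ_i = (y_(i+1) - y_i)/h_i = 12, 0.
  1·M_0 + 4·M_1 + 1·M_2 = 6(Δ_1 - Δ_0) = -72
Natural end conditions: M_0 = M_2 = 0.
Solving: M_0 = 0, M_1 = -18, M_2 = 0.

-18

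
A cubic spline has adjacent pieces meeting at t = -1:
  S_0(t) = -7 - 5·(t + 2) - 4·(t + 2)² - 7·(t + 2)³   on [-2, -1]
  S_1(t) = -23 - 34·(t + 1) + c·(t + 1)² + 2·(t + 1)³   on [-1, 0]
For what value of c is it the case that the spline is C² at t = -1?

S_0''(t) = -8 - 42·(t + 2), so S_0''(-1) = -50. On the right, S_1''(-1) = 2c, so c = -25.

-25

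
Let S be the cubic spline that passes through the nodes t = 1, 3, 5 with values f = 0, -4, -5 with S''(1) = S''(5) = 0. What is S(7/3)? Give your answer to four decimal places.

-2.9444

Write m_i for S''(x_i). With h_i = 2, 2 and divided differences Δ_i = -2, -1/2, the continuity of S' gives the tridiagonal system
  2·m_0 + 8·m_1 + 2·m_2 = 6(Δ_1 - Δ_0) = 9
Natural end conditions: m_0 = m_2 = 0.
Solving: m_0 = 0, m_1 = 9/8, m_2 = 0.
On [1, 3], S(t) = 0 - 19/8·(t - 1) + 0·(t - 1)² + 3/32·(t - 1)³.
With (t - 1) = 4/3: S(7/3) = -53/18.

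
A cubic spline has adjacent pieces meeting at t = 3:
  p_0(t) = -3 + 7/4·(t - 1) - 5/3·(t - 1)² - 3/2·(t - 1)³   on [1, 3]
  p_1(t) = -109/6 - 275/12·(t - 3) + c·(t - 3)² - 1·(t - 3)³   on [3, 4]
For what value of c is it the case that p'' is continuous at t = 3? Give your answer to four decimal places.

p_0''(t) = -10/3 - 9·(t - 1), so p_0''(3) = -64/3. On the right, p_1''(3) = 2c, so c = -32/3.

-10.6667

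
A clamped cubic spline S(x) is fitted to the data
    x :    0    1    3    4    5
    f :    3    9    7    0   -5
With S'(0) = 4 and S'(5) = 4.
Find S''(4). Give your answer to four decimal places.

Put m_i = S'' at the i-th knot. Here h = (1, 2, 1, 1) and Δ = (6, -1, -7, -5), so the interior equations h_(i-1)·m_(i-1) + 2(h_(i-1)+h_i)·m_i + h_i·m_(i+1) = 6(Δ_i − Δ_(i-1)) read
  1·m_0 + 6·m_1 + 2·m_2 = 6(Δ_1 - Δ_0) = -42
  2·m_1 + 6·m_2 + 1·m_3 = 6(Δ_2 - Δ_1) = -36
  1·m_2 + 4·m_3 + 1·m_4 = 6(Δ_3 - Δ_2) = 12
Clamped end conditions give two more equations: 2h_0·m_0 + h_0·m_1 = 6(Δ_0 - S'(0)) = 12 and h_3·m_3 + 2h_3·m_4 = 6(S'(5) - Δ_3) = 54.
Solving the tridiagonal system: m_0 = 315/32, m_1 = -123/16, m_2 = -183/64, m_3 = -111/32, m_4 = 1839/64.

-3.4688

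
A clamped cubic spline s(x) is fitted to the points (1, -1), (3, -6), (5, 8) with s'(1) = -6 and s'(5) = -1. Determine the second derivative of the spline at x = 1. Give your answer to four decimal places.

-0.6250

Let m_i = s''(x_i). Step sizes h_i = 2, 2; slopes of the chords Δ_i = (y_(i+1) - y_i)/h_i = -5/2, 7.
  2·m_0 + 8·m_1 + 2·m_2 = 6(Δ_1 - Δ_0) = 57
Clamped end conditions give two more equations: 2h_0·m_0 + h_0·m_1 = 6(Δ_0 - s'(1)) = 21 and h_1·m_1 + 2h_1·m_2 = 6(s'(5) - Δ_1) = -48.
Solving: m_0 = -5/8, m_1 = 47/4, m_2 = -143/8.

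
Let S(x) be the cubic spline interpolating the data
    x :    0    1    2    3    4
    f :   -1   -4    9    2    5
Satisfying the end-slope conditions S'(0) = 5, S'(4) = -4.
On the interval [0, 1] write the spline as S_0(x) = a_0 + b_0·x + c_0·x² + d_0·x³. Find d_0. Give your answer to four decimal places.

Write m_i for S''(x_i). With h_i = 1, 1, 1, 1 and divided differences Δ_i = -3, 13, -7, 3, the continuity of S' gives the tridiagonal system
  1·m_0 + 4·m_1 + 1·m_2 = 6(Δ_1 - Δ_0) = 96
  1·m_1 + 4·m_2 + 1·m_3 = 6(Δ_2 - Δ_1) = -120
  1·m_2 + 4·m_3 + 1·m_4 = 6(Δ_3 - Δ_2) = 60
Clamped end conditions give two more equations: 2h_0·m_0 + h_0·m_1 = 6(Δ_0 - S'(0)) = -48 and h_3·m_3 + 2h_3·m_4 = 6(S'(4) - Δ_3) = -42.
Solving: m_0 = -1359/28, m_1 = 687/14, m_2 = -207/4, m_3 = 531/14, m_4 = -1119/28.
On [0, 1], with S_0(x) = a_0 + b_0·x + c_0·x² + d_0·x³: c_0 = m_0/2 = -1359/56, d_0 = (m_1 - m_0)/(6h_0) = 911/56, b_0 = Δ_0 - h_0(2m_0 + m_1)/6 = 5.

16.2679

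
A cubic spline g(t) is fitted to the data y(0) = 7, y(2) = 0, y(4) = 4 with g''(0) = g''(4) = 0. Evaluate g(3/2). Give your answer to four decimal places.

0.8477

Let σ_i = g''(x_i). Step sizes h_i = 2, 2; slopes of the chords Δ_i = (y_(i+1) - y_i)/h_i = -7/2, 2.
  2·σ_0 + 8·σ_1 + 2·σ_2 = 6(Δ_1 - Δ_0) = 33
Natural end conditions: σ_0 = σ_2 = 0.
Hence σ_0 = 0, σ_1 = 33/8, σ_2 = 0.
On [0, 2], g(t) = 7 - 39/8·t + 0·t² + 11/32·t³.
With t = 3/2: g(3/2) = 217/256.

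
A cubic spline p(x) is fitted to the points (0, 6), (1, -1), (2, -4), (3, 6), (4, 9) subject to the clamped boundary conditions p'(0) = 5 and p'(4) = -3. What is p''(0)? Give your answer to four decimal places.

Let M_i = p''(x_i). Step sizes h_i = 1, 1, 1, 1; slopes of the chords Δ_i = (y_(i+1) - y_i)/h_i = -7, -3, 10, 3.
  1·M_0 + 4·M_1 + 1·M_2 = 6(Δ_1 - Δ_0) = 24
  1·M_1 + 4·M_2 + 1·M_3 = 6(Δ_2 - Δ_1) = 78
  1·M_2 + 4·M_3 + 1·M_4 = 6(Δ_3 - Δ_2) = -42
Clamped end conditions give two more equations: 2h_0·M_0 + h_0·M_1 = 6(Δ_0 - p'(0)) = -72 and h_3·M_3 + 2h_3·M_4 = 6(p'(4) - Δ_3) = -36.
Forward elimination and back-substitution give M_0 = -167/4, M_1 = 23/2, M_2 = 79/4, M_3 = -25/2, M_4 = -47/4.

-41.7500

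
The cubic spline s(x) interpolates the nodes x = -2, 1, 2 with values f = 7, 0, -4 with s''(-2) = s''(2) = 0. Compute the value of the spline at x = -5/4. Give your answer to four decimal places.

5.6895

With M_i denoting the second derivative at x_i, h_i = 3, 1, and Δ_i = (y_(i+1) − y_i)/h_i = -7/3, -4:
  3·M_0 + 8·M_1 + 1·M_2 = 6(Δ_1 - Δ_0) = -10
Natural end conditions: M_0 = M_2 = 0.
Solving the tridiagonal system: M_0 = 0, M_1 = -5/4, M_2 = 0.
On [-2, 1], s(x) = 7 - 41/24·(x + 2) + 0·(x + 2)² - 5/72·(x + 2)³.
With (x + 2) = 3/4: s(-5/4) = 2913/512.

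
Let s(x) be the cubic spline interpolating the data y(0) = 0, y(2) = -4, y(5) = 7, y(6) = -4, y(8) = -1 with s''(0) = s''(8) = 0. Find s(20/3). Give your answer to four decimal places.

With m_i denoting the second derivative at x_i, h_i = 2, 3, 1, 2, and Δ_i = (y_(i+1) − y_i)/h_i = -2, 11/3, -11, 3/2:
  2·m_0 + 10·m_1 + 3·m_2 = 6(Δ_1 - Δ_0) = 34
  3·m_1 + 8·m_2 + 1·m_3 = 6(Δ_2 - Δ_1) = -88
  1·m_2 + 6·m_3 + 2·m_4 = 6(Δ_3 - Δ_2) = 75
Natural end conditions: m_0 = m_4 = 0.
Hence m_0 = 0, m_1 = 3407/416, m_2 = -3321/208, m_3 = 6307/416, m_4 = 0.
On [6, 8], s(x) = -4 - 5371/624·(x - 6) + 6307/832·(x - 6)² - 6307/4992·(x - 6)³.
With (x - 6) = 2/3: s(20/3) = -56807/8424.

-6.7435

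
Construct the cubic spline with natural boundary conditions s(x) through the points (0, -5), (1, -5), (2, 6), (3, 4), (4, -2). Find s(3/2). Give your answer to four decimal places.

Put M_i = s'' at the i-th knot. Here h = (1, 1, 1, 1) and Δ = (0, 11, -2, -6), so the interior equations h_(i-1)·M_(i-1) + 2(h_(i-1)+h_i)·M_i + h_i·M_(i+1) = 6(Δ_i − Δ_(i-1)) read
  1·M_0 + 4·M_1 + 1·M_2 = 6(Δ_1 - Δ_0) = 66
  1·M_1 + 4·M_2 + 1·M_3 = 6(Δ_2 - Δ_1) = -78
  1·M_2 + 4·M_3 + 1·M_4 = 6(Δ_3 - Δ_2) = -24
Natural end conditions: M_0 = M_4 = 0.
Hence M_0 = 0, M_1 = 639/28, M_2 = -177/7, M_3 = 9/28, M_4 = 0.
On [1, 2], s(x) = -5 + 213/28·(x - 1) + 639/56·(x - 1)² - 449/56·(x - 1)³.
With (x - 1) = 1/2: s(3/2) = 293/448.

0.6540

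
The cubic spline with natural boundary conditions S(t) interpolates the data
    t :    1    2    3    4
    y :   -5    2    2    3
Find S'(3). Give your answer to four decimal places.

Let M_i = S''(x_i). Step sizes h_i = 1, 1, 1; slopes of the chords Δ_i = (y_(i+1) - y_i)/h_i = 7, 0, 1.
  1·M_0 + 4·M_1 + 1·M_2 = 6(Δ_1 - Δ_0) = -42
  1·M_1 + 4·M_2 + 1·M_3 = 6(Δ_2 - Δ_1) = 6
Natural end conditions: M_0 = M_3 = 0.
Forward elimination and back-substitution give M_0 = 0, M_1 = -58/5, M_2 = 22/5, M_3 = 0.
On [3, 4], S'(t) = b_2 + 2c_2·(t - 3) + 3d_2·(t - 3)² with b_2 = Δ_2 - h_2(2M_2 + M_3)/6 = -7/15, c_2 = M_2/2 = 11/5, d_2 = (M_3 - M_2)/(6h_2) = -11/15. So S'(3) = -7/15.

-0.4667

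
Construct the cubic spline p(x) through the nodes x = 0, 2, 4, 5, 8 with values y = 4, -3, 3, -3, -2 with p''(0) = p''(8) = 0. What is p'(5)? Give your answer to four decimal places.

With m_i denoting the second derivative at x_i, h_i = 2, 2, 1, 3, and Δ_i = (y_(i+1) − y_i)/h_i = -7/2, 3, -6, 1/3:
  2·m_0 + 8·m_1 + 2·m_2 = 6(Δ_1 - Δ_0) = 39
  2·m_1 + 6·m_2 + 1·m_3 = 6(Δ_2 - Δ_1) = -54
  1·m_2 + 8·m_3 + 3·m_4 = 6(Δ_3 - Δ_2) = 38
Natural end conditions: m_0 = m_4 = 0.
Solving: m_0 = 0, m_1 = 2773/344, m_2 = -548/43, m_3 = 1091/172, m_4 = 0.
On [5, 8], p'(x) = b_3 + 2c_3·(x - 5) + 3d_3·(x - 5)² with b_3 = Δ_3 - h_3(2m_3 + m_4)/6 = -3101/516, c_3 = m_3/2 = 1091/344, d_3 = (m_4 - m_3)/(6h_3) = -1091/3096. So p'(5) = -3101/516.

-6.0097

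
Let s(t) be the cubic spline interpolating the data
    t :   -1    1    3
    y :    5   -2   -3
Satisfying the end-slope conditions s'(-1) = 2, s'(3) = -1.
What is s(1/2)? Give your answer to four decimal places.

0.1953

Write m_i for s''(x_i). With h_i = 2, 2 and divided differences Δ_i = -7/2, -1/2, the continuity of s' gives the tridiagonal system
  2·m_0 + 8·m_1 + 2·m_2 = 6(Δ_1 - Δ_0) = 18
Clamped end conditions give two more equations: 2h_0·m_0 + h_0·m_1 = 6(Δ_0 - s'(-1)) = -33 and h_1·m_1 + 2h_1·m_2 = 6(s'(3) - Δ_1) = -3.
Hence m_0 = -45/4, m_1 = 6, m_2 = -15/4.
On [-1, 1], s(t) = 5 + 2·(t + 1) - 45/8·(t + 1)² + 23/16·(t + 1)³.
With (t + 1) = 3/2: s(1/2) = 25/128.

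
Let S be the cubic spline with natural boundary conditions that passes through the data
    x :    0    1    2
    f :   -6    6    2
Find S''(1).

With M_i denoting the second derivative at x_i, h_i = 1, 1, and Δ_i = (y_(i+1) − y_i)/h_i = 12, -4:
  1·M_0 + 4·M_1 + 1·M_2 = 6(Δ_1 - Δ_0) = -96
Natural end conditions: M_0 = M_2 = 0.
Forward elimination and back-substitution give M_0 = 0, M_1 = -24, M_2 = 0.

-24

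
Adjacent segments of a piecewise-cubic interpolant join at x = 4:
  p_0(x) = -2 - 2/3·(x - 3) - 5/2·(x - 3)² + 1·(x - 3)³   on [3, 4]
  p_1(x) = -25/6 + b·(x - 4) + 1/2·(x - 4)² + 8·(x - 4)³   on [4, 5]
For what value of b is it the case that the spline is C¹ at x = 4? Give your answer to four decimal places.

p_0'(x) = -2/3 - 5·(x - 3) + 3·(x - 3)², so p_0'(4) = -8/3. On the right, p_1'(4) = b, so b = -8/3.

-2.6667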